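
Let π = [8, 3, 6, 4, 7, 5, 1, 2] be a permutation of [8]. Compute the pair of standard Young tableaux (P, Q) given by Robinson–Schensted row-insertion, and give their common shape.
P = [1, 2, 5] / [3, 4] / [6, 7] / [8];  Q = [1, 3, 5] / [2, 6] / [4, 8] / [7];  common shape = (3, 2, 2, 1)

Row-insert the values π_1, π_2, … into P one at a time, bumping the leftmost entry strictly greater than the inserted value down to the next row. The recording tableau Q records, in position (i, j), the step at which that cell was added to P.
  Insert 8 (step 1): P = [8];  Q = [1]
  Insert 3 (step 2): P = [3] / [8];  Q = [1] / [2]
  Insert 6 (step 3): P = [3, 6] / [8];  Q = [1, 3] / [2]
  Insert 4 (step 4): P = [3, 4] / [6] / [8];  Q = [1, 3] / [2] / [4]
  Insert 7 (step 5): P = [3, 4, 7] / [6] / [8];  Q = [1, 3, 5] / [2] / [4]
  Insert 5 (step 6): P = [3, 4, 5] / [6, 7] / [8];  Q = [1, 3, 5] / [2, 6] / [4]
  Insert 1 (step 7): P = [1, 4, 5] / [3, 7] / [6] / [8];  Q = [1, 3, 5] / [2, 6] / [4] / [7]
  Insert 2 (step 8): P = [1, 2, 5] / [3, 4] / [6, 7] / [8];  Q = [1, 3, 5] / [2, 6] / [4, 8] / [7]
Final shape: (3, 2, 2, 1).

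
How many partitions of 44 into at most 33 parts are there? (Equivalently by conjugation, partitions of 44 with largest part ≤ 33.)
p(44, parts ≤ 33) = 75036

Use the recurrence p(n, m) = p(n, m−1) + p(n−m, m): either the largest part is < m (count p(n, m−1)) or the largest part is exactly m (remove one copy of m, count p(n−m, m)). With p(0, ·) = 1 this gives p(44, parts ≤ 33) = 75036. (By conjugating Young diagrams, this also counts partitions of 44 into at most 33 parts.)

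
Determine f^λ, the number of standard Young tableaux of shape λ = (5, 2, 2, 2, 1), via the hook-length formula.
# SYT of shape (5, 2, 2, 2, 1) = 3520

Hook-length formula: f^λ = n! / Π hook(c), product over all cells c of the Young diagram. For λ = (5, 2, 2, 2, 1), n = 12 boxes. Hook lengths by row (left-to-right, top-to-bottom): [9, 7, 3, 2, 1]; [5, 3]; [4, 2]; [3, 1]; [1]. Product of hooks = 136080. So f^λ = 12! / 136080 = 479001600 / 136080 = 3520.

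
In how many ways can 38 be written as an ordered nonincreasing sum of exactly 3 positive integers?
p(38, 3 parts) = 120

Partitions of n into exactly k parts are in bijection with partitions of n − k into at most k parts (subtract 1 from each part). So p(38, exactly 3) = p(35, parts ≤ 3). Computing via the recurrence p(m, j) = p(m, j−1) + p(m−j, j) gives 120.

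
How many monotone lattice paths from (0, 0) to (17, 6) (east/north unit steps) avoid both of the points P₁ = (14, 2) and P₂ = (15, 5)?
Number of paths = 51675

Inclusion–exclusion. Total paths: C(23, 17) = 100947. Through P₁: C(16, 14)·C(7, 3) = 4200. Through P₂: C(20, 15)·C(3, 2) = 46512. Since P₁ is strictly southwest of P₂, a monotone path through both must visit P₁ then P₂; paths through both = C(16, 14)·C(4, 1)·C(3, 2) = 1440. Avoid both = 100947 − 4200 − 46512 + 1440 = 51675.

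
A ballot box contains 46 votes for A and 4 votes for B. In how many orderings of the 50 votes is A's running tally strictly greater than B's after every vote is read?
Strict-lead orderings = 193452

Total orderings of the 50 votes with 46 for A: C(50, 46) = 230300. By the Bertrand ballot formula (Cycle Lemma / reflection principle), the number of orderings in which A is strictly ahead of B throughout is (p − q)/(p + q) · C(p + q, p) = (46 − 4)/(46 + 4) · 230300 = 193452.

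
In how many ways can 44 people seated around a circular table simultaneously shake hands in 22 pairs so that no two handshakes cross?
C_22 = 91482563640

These noncrossing handshakes are counted by the Catalan number C_n = (1/(n + 1)) · C(2n, n). For n = 22: C_22 = (1/23) · C(44, 22) = 2104098963720/23 = 91482563640.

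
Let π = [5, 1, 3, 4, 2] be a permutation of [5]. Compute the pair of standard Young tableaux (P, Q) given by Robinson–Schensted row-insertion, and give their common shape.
P = [1, 2, 4] / [3] / [5];  Q = [1, 3, 4] / [2] / [5];  common shape = (3, 1, 1)

Row-insert the values π_1, π_2, … into P one at a time, bumping the leftmost entry strictly greater than the inserted value down to the next row. The recording tableau Q records, in position (i, j), the step at which that cell was added to P.
  Insert 5 (step 1): P = [5];  Q = [1]
  Insert 1 (step 2): P = [1] / [5];  Q = [1] / [2]
  Insert 3 (step 3): P = [1, 3] / [5];  Q = [1, 3] / [2]
  Insert 4 (step 4): P = [1, 3, 4] / [5];  Q = [1, 3, 4] / [2]
  Insert 2 (step 5): P = [1, 2, 4] / [3] / [5];  Q = [1, 3, 4] / [2] / [5]
Final shape: (3, 1, 1).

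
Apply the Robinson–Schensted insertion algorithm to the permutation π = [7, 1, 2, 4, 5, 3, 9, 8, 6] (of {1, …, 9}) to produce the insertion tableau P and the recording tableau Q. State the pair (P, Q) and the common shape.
P = [1, 2, 3, 5, 6] / [4, 8] / [7, 9];  Q = [1, 3, 4, 5, 7] / [2, 8] / [6, 9];  common shape = (5, 2, 2)

Row-insert the values π_1, π_2, … into P one at a time, bumping the leftmost entry strictly greater than the inserted value down to the next row. The recording tableau Q records, in position (i, j), the step at which that cell was added to P.
  Insert 7 (step 1): P = [7];  Q = [1]
  Insert 1 (step 2): P = [1] / [7];  Q = [1] / [2]
  Insert 2 (step 3): P = [1, 2] / [7];  Q = [1, 3] / [2]
  Insert 4 (step 4): P = [1, 2, 4] / [7];  Q = [1, 3, 4] / [2]
  Insert 5 (step 5): P = [1, 2, 4, 5] / [7];  Q = [1, 3, 4, 5] / [2]
  Insert 3 (step 6): P = [1, 2, 3, 5] / [4] / [7];  Q = [1, 3, 4, 5] / [2] / [6]
  Insert 9 (step 7): P = [1, 2, 3, 5, 9] / [4] / [7];  Q = [1, 3, 4, 5, 7] / [2] / [6]
  Insert 8 (step 8): P = [1, 2, 3, 5, 8] / [4, 9] / [7];  Q = [1, 3, 4, 5, 7] / [2, 8] / [6]
  Insert 6 (step 9): P = [1, 2, 3, 5, 6] / [4, 8] / [7, 9];  Q = [1, 3, 4, 5, 7] / [2, 8] / [6, 9]
Final shape: (5, 2, 2).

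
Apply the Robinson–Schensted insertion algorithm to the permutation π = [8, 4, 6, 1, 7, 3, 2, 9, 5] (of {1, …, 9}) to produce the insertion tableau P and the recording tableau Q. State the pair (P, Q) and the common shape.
P = [1, 2, 5, 9] / [3, 6, 7] / [4] / [8];  Q = [1, 3, 5, 8] / [2, 6, 9] / [4] / [7];  common shape = (4, 3, 1, 1)

Row-insert the values π_1, π_2, … into P one at a time, bumping the leftmost entry strictly greater than the inserted value down to the next row. The recording tableau Q records, in position (i, j), the step at which that cell was added to P.
  Insert 8 (step 1): P = [8];  Q = [1]
  Insert 4 (step 2): P = [4] / [8];  Q = [1] / [2]
  Insert 6 (step 3): P = [4, 6] / [8];  Q = [1, 3] / [2]
  Insert 1 (step 4): P = [1, 6] / [4] / [8];  Q = [1, 3] / [2] / [4]
  Insert 7 (step 5): P = [1, 6, 7] / [4] / [8];  Q = [1, 3, 5] / [2] / [4]
  Insert 3 (step 6): P = [1, 3, 7] / [4, 6] / [8];  Q = [1, 3, 5] / [2, 6] / [4]
  Insert 2 (step 7): P = [1, 2, 7] / [3, 6] / [4] / [8];  Q = [1, 3, 5] / [2, 6] / [4] / [7]
  Insert 9 (step 8): P = [1, 2, 7, 9] / [3, 6] / [4] / [8];  Q = [1, 3, 5, 8] / [2, 6] / [4] / [7]
  Insert 5 (step 9): P = [1, 2, 5, 9] / [3, 6, 7] / [4] / [8];  Q = [1, 3, 5, 8] / [2, 6, 9] / [4] / [7]
Final shape: (4, 3, 1, 1).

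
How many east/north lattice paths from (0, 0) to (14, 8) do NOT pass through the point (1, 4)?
Number of paths = 307870

Total paths from (0, 0) to (14, 8): C(22, 14) = 319770. Paths through (1, 4): (paths (0, 0) → (1, 4)) × (paths (1, 4) → (14, 8)) = C(5, 1) · C(17, 13) = 5 · 2380 = 11900. Avoidance count = 319770 − 11900 = 307870.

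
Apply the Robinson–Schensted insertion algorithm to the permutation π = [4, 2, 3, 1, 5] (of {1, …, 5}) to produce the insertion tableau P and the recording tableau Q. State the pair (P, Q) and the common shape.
P = [1, 3, 5] / [2] / [4];  Q = [1, 3, 5] / [2] / [4];  common shape = (3, 1, 1)

Row-insert the values π_1, π_2, … into P one at a time, bumping the leftmost entry strictly greater than the inserted value down to the next row. The recording tableau Q records, in position (i, j), the step at which that cell was added to P.
  Insert 4 (step 1): P = [4];  Q = [1]
  Insert 2 (step 2): P = [2] / [4];  Q = [1] / [2]
  Insert 3 (step 3): P = [2, 3] / [4];  Q = [1, 3] / [2]
  Insert 1 (step 4): P = [1, 3] / [2] / [4];  Q = [1, 3] / [2] / [4]
  Insert 5 (step 5): P = [1, 3, 5] / [2] / [4];  Q = [1, 3, 5] / [2] / [4]
Final shape: (3, 1, 1).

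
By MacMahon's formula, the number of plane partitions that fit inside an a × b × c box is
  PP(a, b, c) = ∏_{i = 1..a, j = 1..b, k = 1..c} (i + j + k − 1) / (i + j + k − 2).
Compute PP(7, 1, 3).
PP(7, 1, 3) = 120

Evaluate the triple product over i = 1..7, j = 1..1, k = 1..3. The factors are (2/1) · (3/2) · (4/3) · (3/2) · (4/3) · (5/4) · (4/3) · (5/4) · … (21 factors total). The numerators and denominators telescope so the product is an integer; carrying out the multiplication exactly gives PP(7, 1, 3) = 120.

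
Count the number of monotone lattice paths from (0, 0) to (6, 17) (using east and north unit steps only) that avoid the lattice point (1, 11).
Number of paths = 95403

Total paths from (0, 0) to (6, 17): C(23, 6) = 100947. Paths through (1, 11): (paths (0, 0) → (1, 11)) × (paths (1, 11) → (6, 17)) = C(12, 1) · C(11, 5) = 12 · 462 = 5544. Avoidance count = 100947 − 5544 = 95403.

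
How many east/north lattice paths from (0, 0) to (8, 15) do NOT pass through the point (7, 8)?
Number of paths = 438834

Total paths from (0, 0) to (8, 15): C(23, 8) = 490314. Paths through (7, 8): (paths (0, 0) → (7, 8)) × (paths (7, 8) → (8, 15)) = C(15, 7) · C(8, 1) = 6435 · 8 = 51480. Avoidance count = 490314 − 51480 = 438834.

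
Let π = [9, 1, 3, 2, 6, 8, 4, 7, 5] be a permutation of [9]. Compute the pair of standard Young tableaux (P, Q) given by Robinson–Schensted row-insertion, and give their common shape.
P = [1, 2, 4, 5] / [3, 6, 7] / [8] / [9];  Q = [1, 3, 5, 6] / [2, 7, 8] / [4] / [9];  common shape = (4, 3, 1, 1)

Row-insert the values π_1, π_2, … into P one at a time, bumping the leftmost entry strictly greater than the inserted value down to the next row. The recording tableau Q records, in position (i, j), the step at which that cell was added to P.
  Insert 9 (step 1): P = [9];  Q = [1]
  Insert 1 (step 2): P = [1] / [9];  Q = [1] / [2]
  Insert 3 (step 3): P = [1, 3] / [9];  Q = [1, 3] / [2]
  Insert 2 (step 4): P = [1, 2] / [3] / [9];  Q = [1, 3] / [2] / [4]
  Insert 6 (step 5): P = [1, 2, 6] / [3] / [9];  Q = [1, 3, 5] / [2] / [4]
  Insert 8 (step 6): P = [1, 2, 6, 8] / [3] / [9];  Q = [1, 3, 5, 6] / [2] / [4]
  Insert 4 (step 7): P = [1, 2, 4, 8] / [3, 6] / [9];  Q = [1, 3, 5, 6] / [2, 7] / [4]
  Insert 7 (step 8): P = [1, 2, 4, 7] / [3, 6, 8] / [9];  Q = [1, 3, 5, 6] / [2, 7, 8] / [4]
  Insert 5 (step 9): P = [1, 2, 4, 5] / [3, 6, 7] / [8] / [9];  Q = [1, 3, 5, 6] / [2, 7, 8] / [4] / [9]
Final shape: (4, 3, 1, 1).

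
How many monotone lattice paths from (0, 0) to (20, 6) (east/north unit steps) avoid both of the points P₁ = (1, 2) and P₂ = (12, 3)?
Number of paths = 134530

Inclusion–exclusion. Total paths: C(26, 20) = 230230. Through P₁: C(3, 1)·C(23, 19) = 26565. Through P₂: C(15, 12)·C(11, 8) = 75075. Since P₁ is strictly southwest of P₂, a monotone path through both must visit P₁ then P₂; paths through both = C(3, 1)·C(12, 11)·C(11, 8) = 5940. Avoid both = 230230 − 26565 − 75075 + 5940 = 134530.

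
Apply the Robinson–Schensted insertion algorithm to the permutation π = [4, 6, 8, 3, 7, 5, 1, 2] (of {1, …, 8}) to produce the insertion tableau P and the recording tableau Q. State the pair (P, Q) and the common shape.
P = [1, 2, 7] / [3, 5] / [4, 6] / [8];  Q = [1, 2, 3] / [4, 5] / [6, 8] / [7];  common shape = (3, 2, 2, 1)

Row-insert the values π_1, π_2, … into P one at a time, bumping the leftmost entry strictly greater than the inserted value down to the next row. The recording tableau Q records, in position (i, j), the step at which that cell was added to P.
  Insert 4 (step 1): P = [4];  Q = [1]
  Insert 6 (step 2): P = [4, 6];  Q = [1, 2]
  Insert 8 (step 3): P = [4, 6, 8];  Q = [1, 2, 3]
  Insert 3 (step 4): P = [3, 6, 8] / [4];  Q = [1, 2, 3] / [4]
  Insert 7 (step 5): P = [3, 6, 7] / [4, 8];  Q = [1, 2, 3] / [4, 5]
  Insert 5 (step 6): P = [3, 5, 7] / [4, 6] / [8];  Q = [1, 2, 3] / [4, 5] / [6]
  Insert 1 (step 7): P = [1, 5, 7] / [3, 6] / [4] / [8];  Q = [1, 2, 3] / [4, 5] / [6] / [7]
  Insert 2 (step 8): P = [1, 2, 7] / [3, 5] / [4, 6] / [8];  Q = [1, 2, 3] / [4, 5] / [6, 8] / [7]
Final shape: (3, 2, 2, 1).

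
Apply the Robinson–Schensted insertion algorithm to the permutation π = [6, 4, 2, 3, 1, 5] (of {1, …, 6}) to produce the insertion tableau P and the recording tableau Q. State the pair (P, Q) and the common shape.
P = [1, 3, 5] / [2] / [4] / [6];  Q = [1, 4, 6] / [2] / [3] / [5];  common shape = (3, 1, 1, 1)

Row-insert the values π_1, π_2, … into P one at a time, bumping the leftmost entry strictly greater than the inserted value down to the next row. The recording tableau Q records, in position (i, j), the step at which that cell was added to P.
  Insert 6 (step 1): P = [6];  Q = [1]
  Insert 4 (step 2): P = [4] / [6];  Q = [1] / [2]
  Insert 2 (step 3): P = [2] / [4] / [6];  Q = [1] / [2] / [3]
  Insert 3 (step 4): P = [2, 3] / [4] / [6];  Q = [1, 4] / [2] / [3]
  Insert 1 (step 5): P = [1, 3] / [2] / [4] / [6];  Q = [1, 4] / [2] / [3] / [5]
  Insert 5 (step 6): P = [1, 3, 5] / [2] / [4] / [6];  Q = [1, 4, 6] / [2] / [3] / [5]
Final shape: (3, 1, 1, 1).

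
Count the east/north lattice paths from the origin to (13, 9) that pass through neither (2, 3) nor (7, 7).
Number of paths = 312844

Inclusion–exclusion. Total paths: C(22, 13) = 497420. Through P₁: C(5, 2)·C(17, 11) = 123760. Through P₂: C(14, 7)·C(8, 6) = 96096. Since P₁ is strictly southwest of P₂, a monotone path through both must visit P₁ then P₂; paths through both = C(5, 2)·C(9, 5)·C(8, 6) = 35280. Avoid both = 497420 − 123760 − 96096 + 35280 = 312844.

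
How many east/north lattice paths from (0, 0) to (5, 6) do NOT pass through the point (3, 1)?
Number of paths = 378

Total paths from (0, 0) to (5, 6): C(11, 5) = 462. Paths through (3, 1): (paths (0, 0) → (3, 1)) × (paths (3, 1) → (5, 6)) = C(4, 3) · C(7, 2) = 4 · 21 = 84. Avoidance count = 462 − 84 = 378.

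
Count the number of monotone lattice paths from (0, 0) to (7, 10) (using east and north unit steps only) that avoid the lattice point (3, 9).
Number of paths = 18348

Total paths from (0, 0) to (7, 10): C(17, 7) = 19448. Paths through (3, 9): (paths (0, 0) → (3, 9)) × (paths (3, 9) → (7, 10)) = C(12, 3) · C(5, 4) = 220 · 5 = 1100. Avoidance count = 19448 − 1100 = 18348.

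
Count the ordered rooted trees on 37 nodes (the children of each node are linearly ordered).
C_36 = 11959798385860453492

These ordered rooted trees are counted by the Catalan number C_n = (1/(n + 1)) · C(2n, n). For n = 36: C_36 = (1/37) · C(72, 36) = 442512540276836779204/37 = 11959798385860453492.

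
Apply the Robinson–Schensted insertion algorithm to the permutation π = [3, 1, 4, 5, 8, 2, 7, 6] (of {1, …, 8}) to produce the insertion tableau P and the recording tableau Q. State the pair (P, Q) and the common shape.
P = [1, 2, 5, 6] / [3, 4, 7] / [8];  Q = [1, 3, 4, 5] / [2, 6, 7] / [8];  common shape = (4, 3, 1)

Row-insert the values π_1, π_2, … into P one at a time, bumping the leftmost entry strictly greater than the inserted value down to the next row. The recording tableau Q records, in position (i, j), the step at which that cell was added to P.
  Insert 3 (step 1): P = [3];  Q = [1]
  Insert 1 (step 2): P = [1] / [3];  Q = [1] / [2]
  Insert 4 (step 3): P = [1, 4] / [3];  Q = [1, 3] / [2]
  Insert 5 (step 4): P = [1, 4, 5] / [3];  Q = [1, 3, 4] / [2]
  Insert 8 (step 5): P = [1, 4, 5, 8] / [3];  Q = [1, 3, 4, 5] / [2]
  Insert 2 (step 6): P = [1, 2, 5, 8] / [3, 4];  Q = [1, 3, 4, 5] / [2, 6]
  Insert 7 (step 7): P = [1, 2, 5, 7] / [3, 4, 8];  Q = [1, 3, 4, 5] / [2, 6, 7]
  Insert 6 (step 8): P = [1, 2, 5, 6] / [3, 4, 7] / [8];  Q = [1, 3, 4, 5] / [2, 6, 7] / [8]
Final shape: (4, 3, 1).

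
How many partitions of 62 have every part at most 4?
p(62, parts ≤ 4) = 2087

Use the recurrence p(n, m) = p(n, m−1) + p(n−m, m): either the largest part is < m (count p(n, m−1)) or the largest part is exactly m (remove one copy of m, count p(n−m, m)). With p(0, ·) = 1 this gives p(62, parts ≤ 4) = 2087. (By conjugating Young diagrams, this also counts partitions of 62 into at most 4 parts.)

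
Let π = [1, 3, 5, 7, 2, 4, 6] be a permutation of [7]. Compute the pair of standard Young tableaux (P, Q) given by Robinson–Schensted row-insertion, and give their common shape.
P = [1, 2, 4, 6] / [3, 5, 7];  Q = [1, 2, 3, 4] / [5, 6, 7];  common shape = (4, 3)

Row-insert the values π_1, π_2, … into P one at a time, bumping the leftmost entry strictly greater than the inserted value down to the next row. The recording tableau Q records, in position (i, j), the step at which that cell was added to P.
  Insert 1 (step 1): P = [1];  Q = [1]
  Insert 3 (step 2): P = [1, 3];  Q = [1, 2]
  Insert 5 (step 3): P = [1, 3, 5];  Q = [1, 2, 3]
  Insert 7 (step 4): P = [1, 3, 5, 7];  Q = [1, 2, 3, 4]
  Insert 2 (step 5): P = [1, 2, 5, 7] / [3];  Q = [1, 2, 3, 4] / [5]
  Insert 4 (step 6): P = [1, 2, 4, 7] / [3, 5];  Q = [1, 2, 3, 4] / [5, 6]
  Insert 6 (step 7): P = [1, 2, 4, 6] / [3, 5, 7];  Q = [1, 2, 3, 4] / [5, 6, 7]
Final shape: (4, 3).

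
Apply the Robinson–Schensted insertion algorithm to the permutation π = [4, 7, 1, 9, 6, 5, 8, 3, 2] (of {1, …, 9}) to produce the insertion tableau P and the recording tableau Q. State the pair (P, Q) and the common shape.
P = [1, 2, 8] / [3, 5, 9] / [4] / [6] / [7];  Q = [1, 2, 4] / [3, 5, 7] / [6] / [8] / [9];  common shape = (3, 3, 1, 1, 1)

Row-insert the values π_1, π_2, … into P one at a time, bumping the leftmost entry strictly greater than the inserted value down to the next row. The recording tableau Q records, in position (i, j), the step at which that cell was added to P.
  Insert 4 (step 1): P = [4];  Q = [1]
  Insert 7 (step 2): P = [4, 7];  Q = [1, 2]
  Insert 1 (step 3): P = [1, 7] / [4];  Q = [1, 2] / [3]
  Insert 9 (step 4): P = [1, 7, 9] / [4];  Q = [1, 2, 4] / [3]
  Insert 6 (step 5): P = [1, 6, 9] / [4, 7];  Q = [1, 2, 4] / [3, 5]
  Insert 5 (step 6): P = [1, 5, 9] / [4, 6] / [7];  Q = [1, 2, 4] / [3, 5] / [6]
  Insert 8 (step 7): P = [1, 5, 8] / [4, 6, 9] / [7];  Q = [1, 2, 4] / [3, 5, 7] / [6]
  Insert 3 (step 8): P = [1, 3, 8] / [4, 5, 9] / [6] / [7];  Q = [1, 2, 4] / [3, 5, 7] / [6] / [8]
  Insert 2 (step 9): P = [1, 2, 8] / [3, 5, 9] / [4] / [6] / [7];  Q = [1, 2, 4] / [3, 5, 7] / [6] / [8] / [9]
Final shape: (3, 3, 1, 1, 1).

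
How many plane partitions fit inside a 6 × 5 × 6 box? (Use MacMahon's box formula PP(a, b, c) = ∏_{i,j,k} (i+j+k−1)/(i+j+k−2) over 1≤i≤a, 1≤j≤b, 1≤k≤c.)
PP(6, 5, 6) = 55197331332

Evaluate the triple product over i = 1..6, j = 1..5, k = 1..6. The factors are (2/1) · (3/2) · (4/3) · (5/4) · (6/5) · (7/6) · (3/2) · (4/3) · … (180 factors total). The numerators and denominators telescope so the product is an integer; carrying out the multiplication exactly gives PP(6, 5, 6) = 55197331332.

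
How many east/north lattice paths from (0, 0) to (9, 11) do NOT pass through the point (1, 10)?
Number of paths = 167861

Total paths from (0, 0) to (9, 11): C(20, 9) = 167960. Paths through (1, 10): (paths (0, 0) → (1, 10)) × (paths (1, 10) → (9, 11)) = C(11, 1) · C(9, 8) = 11 · 9 = 99. Avoidance count = 167960 − 99 = 167861.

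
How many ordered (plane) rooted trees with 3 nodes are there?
C_2 = 2

These ordered rooted trees are counted by the Catalan number C_n = (1/(n + 1)) · C(2n, n). For n = 2: C_2 = (1/3) · C(4, 2) = 6/3 = 2.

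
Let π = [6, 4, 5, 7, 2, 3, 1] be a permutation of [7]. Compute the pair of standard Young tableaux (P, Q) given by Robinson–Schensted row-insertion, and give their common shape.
P = [1, 3, 7] / [2, 5] / [4] / [6];  Q = [1, 3, 4] / [2, 6] / [5] / [7];  common shape = (3, 2, 1, 1)

Row-insert the values π_1, π_2, … into P one at a time, bumping the leftmost entry strictly greater than the inserted value down to the next row. The recording tableau Q records, in position (i, j), the step at which that cell was added to P.
  Insert 6 (step 1): P = [6];  Q = [1]
  Insert 4 (step 2): P = [4] / [6];  Q = [1] / [2]
  Insert 5 (step 3): P = [4, 5] / [6];  Q = [1, 3] / [2]
  Insert 7 (step 4): P = [4, 5, 7] / [6];  Q = [1, 3, 4] / [2]
  Insert 2 (step 5): P = [2, 5, 7] / [4] / [6];  Q = [1, 3, 4] / [2] / [5]
  Insert 3 (step 6): P = [2, 3, 7] / [4, 5] / [6];  Q = [1, 3, 4] / [2, 6] / [5]
  Insert 1 (step 7): P = [1, 3, 7] / [2, 5] / [4] / [6];  Q = [1, 3, 4] / [2, 6] / [5] / [7]
Final shape: (3, 2, 1, 1).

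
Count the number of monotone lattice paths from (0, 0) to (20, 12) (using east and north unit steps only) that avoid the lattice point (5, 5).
Number of paths = 182815752

Total paths from (0, 0) to (20, 12): C(32, 20) = 225792840. Paths through (5, 5): (paths (0, 0) → (5, 5)) × (paths (5, 5) → (20, 12)) = C(10, 5) · C(22, 15) = 252 · 170544 = 42977088. Avoidance count = 225792840 − 42977088 = 182815752.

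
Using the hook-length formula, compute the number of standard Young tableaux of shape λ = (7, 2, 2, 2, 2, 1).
# SYT of shape (7, 2, 2, 2, 2, 1) = 168168

Hook-length formula: f^λ = n! / Π hook(c), product over all cells c of the Young diagram. For λ = (7, 2, 2, 2, 2, 1), n = 16 boxes. Hook lengths by row (left-to-right, top-to-bottom): [12, 10, 5, 4, 3, 2, 1]; [6, 4]; [5, 3]; [4, 2]; [3, 1]; [1]. Product of hooks = 124416000. So f^λ = 16! / 124416000 = 20922789888000 / 124416000 = 168168.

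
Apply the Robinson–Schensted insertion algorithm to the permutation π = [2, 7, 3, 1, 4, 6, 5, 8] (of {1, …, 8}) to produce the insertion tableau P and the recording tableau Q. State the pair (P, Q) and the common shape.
P = [1, 3, 4, 5, 8] / [2, 6] / [7];  Q = [1, 2, 5, 6, 8] / [3, 7] / [4];  common shape = (5, 2, 1)

Row-insert the values π_1, π_2, … into P one at a time, bumping the leftmost entry strictly greater than the inserted value down to the next row. The recording tableau Q records, in position (i, j), the step at which that cell was added to P.
  Insert 2 (step 1): P = [2];  Q = [1]
  Insert 7 (step 2): P = [2, 7];  Q = [1, 2]
  Insert 3 (step 3): P = [2, 3] / [7];  Q = [1, 2] / [3]
  Insert 1 (step 4): P = [1, 3] / [2] / [7];  Q = [1, 2] / [3] / [4]
  Insert 4 (step 5): P = [1, 3, 4] / [2] / [7];  Q = [1, 2, 5] / [3] / [4]
  Insert 6 (step 6): P = [1, 3, 4, 6] / [2] / [7];  Q = [1, 2, 5, 6] / [3] / [4]
  Insert 5 (step 7): P = [1, 3, 4, 5] / [2, 6] / [7];  Q = [1, 2, 5, 6] / [3, 7] / [4]
  Insert 8 (step 8): P = [1, 3, 4, 5, 8] / [2, 6] / [7];  Q = [1, 2, 5, 6, 8] / [3, 7] / [4]
Final shape: (5, 2, 1).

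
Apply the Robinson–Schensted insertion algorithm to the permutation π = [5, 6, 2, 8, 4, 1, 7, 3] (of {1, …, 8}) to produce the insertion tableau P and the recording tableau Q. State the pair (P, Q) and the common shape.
P = [1, 3, 7] / [2, 4, 8] / [5, 6];  Q = [1, 2, 4] / [3, 5, 7] / [6, 8];  common shape = (3, 3, 2)

Row-insert the values π_1, π_2, … into P one at a time, bumping the leftmost entry strictly greater than the inserted value down to the next row. The recording tableau Q records, in position (i, j), the step at which that cell was added to P.
  Insert 5 (step 1): P = [5];  Q = [1]
  Insert 6 (step 2): P = [5, 6];  Q = [1, 2]
  Insert 2 (step 3): P = [2, 6] / [5];  Q = [1, 2] / [3]
  Insert 8 (step 4): P = [2, 6, 8] / [5];  Q = [1, 2, 4] / [3]
  Insert 4 (step 5): P = [2, 4, 8] / [5, 6];  Q = [1, 2, 4] / [3, 5]
  Insert 1 (step 6): P = [1, 4, 8] / [2, 6] / [5];  Q = [1, 2, 4] / [3, 5] / [6]
  Insert 7 (step 7): P = [1, 4, 7] / [2, 6, 8] / [5];  Q = [1, 2, 4] / [3, 5, 7] / [6]
  Insert 3 (step 8): P = [1, 3, 7] / [2, 4, 8] / [5, 6];  Q = [1, 2, 4] / [3, 5, 7] / [6, 8]
Final shape: (3, 3, 2).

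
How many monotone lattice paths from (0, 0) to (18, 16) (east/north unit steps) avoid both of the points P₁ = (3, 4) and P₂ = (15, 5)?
Number of paths = 1590048494

Inclusion–exclusion. Total paths: C(34, 18) = 2203961430. Through P₁: C(7, 3)·C(27, 15) = 608435100. Through P₂: C(20, 15)·C(14, 3) = 5643456. Since P₁ is strictly southwest of P₂, a monotone path through both must visit P₁ then P₂; paths through both = C(7, 3)·C(13, 12)·C(14, 3) = 165620. Avoid both = 2203961430 − 608435100 − 5643456 + 165620 = 1590048494.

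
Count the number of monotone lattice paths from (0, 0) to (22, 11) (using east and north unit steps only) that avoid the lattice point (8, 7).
Number of paths = 173845620

Total paths from (0, 0) to (22, 11): C(33, 22) = 193536720. Paths through (8, 7): (paths (0, 0) → (8, 7)) × (paths (8, 7) → (22, 11)) = C(15, 8) · C(18, 14) = 6435 · 3060 = 19691100. Avoidance count = 193536720 − 19691100 = 173845620.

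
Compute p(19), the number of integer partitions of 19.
p(19) = 490

Compute p(n) via the recurrence p(n, m) = p(n, m−1) + p(n−m, m), where p(n, m) counts partitions of n with all parts ≤ m and p(n) = p(n, n). The base cases are p(0, m) = 1 and p(n, 0) = 0 for n > 0. Filling the table yields p(19) = 490. (Euler's pentagonal recurrence is an alternative.)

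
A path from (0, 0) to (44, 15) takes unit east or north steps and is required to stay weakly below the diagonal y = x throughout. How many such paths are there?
Number of paths = 26597044596360

By the reflection principle (André's argument), the number of monotone paths to (44, 15) with n ≤ m that never go above y = x is C(59, 44) − C(59, 45) = 39895566894540 − 13298522298180 = 26597044596360.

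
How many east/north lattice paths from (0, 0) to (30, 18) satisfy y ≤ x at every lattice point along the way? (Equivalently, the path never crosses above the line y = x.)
Number of paths = 3065415516592

By the reflection principle (André's argument), the number of monotone paths to (30, 18) with n ≤ m that never go above y = x is C(48, 30) − C(48, 31) = 7309837001104 − 4244421484512 = 3065415516592.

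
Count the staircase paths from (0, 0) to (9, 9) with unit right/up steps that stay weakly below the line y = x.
C_9 = 4862

These NE paths below the diagonal are counted by the Catalan number C_n = (1/(n + 1)) · C(2n, n). For n = 9: C_9 = (1/10) · C(18, 9) = 48620/10 = 4862.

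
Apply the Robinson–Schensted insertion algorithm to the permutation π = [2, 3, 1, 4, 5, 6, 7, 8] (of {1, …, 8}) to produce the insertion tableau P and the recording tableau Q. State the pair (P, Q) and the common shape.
P = [1, 3, 4, 5, 6, 7, 8] / [2];  Q = [1, 2, 4, 5, 6, 7, 8] / [3];  common shape = (7, 1)

Row-insert the values π_1, π_2, … into P one at a time, bumping the leftmost entry strictly greater than the inserted value down to the next row. The recording tableau Q records, in position (i, j), the step at which that cell was added to P.
  Insert 2 (step 1): P = [2];  Q = [1]
  Insert 3 (step 2): P = [2, 3];  Q = [1, 2]
  Insert 1 (step 3): P = [1, 3] / [2];  Q = [1, 2] / [3]
  Insert 4 (step 4): P = [1, 3, 4] / [2];  Q = [1, 2, 4] / [3]
  Insert 5 (step 5): P = [1, 3, 4, 5] / [2];  Q = [1, 2, 4, 5] / [3]
  Insert 6 (step 6): P = [1, 3, 4, 5, 6] / [2];  Q = [1, 2, 4, 5, 6] / [3]
  Insert 7 (step 7): P = [1, 3, 4, 5, 6, 7] / [2];  Q = [1, 2, 4, 5, 6, 7] / [3]
  Insert 8 (step 8): P = [1, 3, 4, 5, 6, 7, 8] / [2];  Q = [1, 2, 4, 5, 6, 7, 8] / [3]
Final shape: (7, 1).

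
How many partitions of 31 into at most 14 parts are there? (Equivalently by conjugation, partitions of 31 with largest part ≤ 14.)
p(31, parts ≤ 14) = 5928

Use the recurrence p(n, m) = p(n, m−1) + p(n−m, m): either the largest part is < m (count p(n, m−1)) or the largest part is exactly m (remove one copy of m, count p(n−m, m)). With p(0, ·) = 1 this gives p(31, parts ≤ 14) = 5928. (By conjugating Young diagrams, this also counts partitions of 31 into at most 14 parts.)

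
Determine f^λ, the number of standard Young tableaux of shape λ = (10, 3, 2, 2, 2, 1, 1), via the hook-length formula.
# SYT of shape (10, 3, 2, 2, 2, 1, 1) = 94012380

Hook-length formula: f^λ = n! / Π hook(c), product over all cells c of the Young diagram. For λ = (10, 3, 2, 2, 2, 1, 1), n = 21 boxes. Hook lengths by row (left-to-right, top-to-bottom): [16, 13, 9, 7, 6, 5, 4, 3, 2, 1]; [8, 5, 1]; [6, 3]; [5, 2]; [4, 1]; [2]; [1]. Product of hooks = 543449088000. So f^λ = 21! / 543449088000 = 51090942171709440000 / 543449088000 = 94012380.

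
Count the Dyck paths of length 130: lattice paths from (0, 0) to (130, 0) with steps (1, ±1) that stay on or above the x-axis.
C_65 = 1440418573150919668872489894243865350

These Dyck paths are counted by the Catalan number C_n = (1/(n + 1)) · C(2n, n). For n = 65: C_65 = (1/66) · C(130, 65) = 95067625827960698145584333020095113100/66 = 1440418573150919668872489894243865350.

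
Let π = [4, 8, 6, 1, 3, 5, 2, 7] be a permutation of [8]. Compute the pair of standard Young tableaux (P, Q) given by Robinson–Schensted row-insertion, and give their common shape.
P = [1, 2, 5, 7] / [3, 6] / [4] / [8];  Q = [1, 2, 6, 8] / [3, 5] / [4] / [7];  common shape = (4, 2, 1, 1)

Row-insert the values π_1, π_2, … into P one at a time, bumping the leftmost entry strictly greater than the inserted value down to the next row. The recording tableau Q records, in position (i, j), the step at which that cell was added to P.
  Insert 4 (step 1): P = [4];  Q = [1]
  Insert 8 (step 2): P = [4, 8];  Q = [1, 2]
  Insert 6 (step 3): P = [4, 6] / [8];  Q = [1, 2] / [3]
  Insert 1 (step 4): P = [1, 6] / [4] / [8];  Q = [1, 2] / [3] / [4]
  Insert 3 (step 5): P = [1, 3] / [4, 6] / [8];  Q = [1, 2] / [3, 5] / [4]
  Insert 5 (step 6): P = [1, 3, 5] / [4, 6] / [8];  Q = [1, 2, 6] / [3, 5] / [4]
  Insert 2 (step 7): P = [1, 2, 5] / [3, 6] / [4] / [8];  Q = [1, 2, 6] / [3, 5] / [4] / [7]
  Insert 7 (step 8): P = [1, 2, 5, 7] / [3, 6] / [4] / [8];  Q = [1, 2, 6, 8] / [3, 5] / [4] / [7]
Final shape: (4, 2, 1, 1).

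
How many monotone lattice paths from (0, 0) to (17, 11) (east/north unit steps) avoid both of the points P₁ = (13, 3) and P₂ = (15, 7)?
Number of paths = 18764820

Inclusion–exclusion. Total paths: C(28, 17) = 21474180. Through P₁: C(16, 13)·C(12, 4) = 277200. Through P₂: C(22, 15)·C(6, 2) = 2558160. Since P₁ is strictly southwest of P₂, a monotone path through both must visit P₁ then P₂; paths through both = C(16, 13)·C(6, 2)·C(6, 2) = 126000. Avoid both = 21474180 − 277200 − 2558160 + 126000 = 18764820.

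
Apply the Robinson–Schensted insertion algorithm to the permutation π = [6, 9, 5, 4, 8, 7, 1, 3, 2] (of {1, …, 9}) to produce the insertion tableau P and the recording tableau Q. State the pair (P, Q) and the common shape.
P = [1, 2] / [3, 7] / [4, 8] / [5, 9] / [6];  Q = [1, 2] / [3, 5] / [4, 6] / [7, 8] / [9];  common shape = (2, 2, 2, 2, 1)

Row-insert the values π_1, π_2, … into P one at a time, bumping the leftmost entry strictly greater than the inserted value down to the next row. The recording tableau Q records, in position (i, j), the step at which that cell was added to P.
  Insert 6 (step 1): P = [6];  Q = [1]
  Insert 9 (step 2): P = [6, 9];  Q = [1, 2]
  Insert 5 (step 3): P = [5, 9] / [6];  Q = [1, 2] / [3]
  Insert 4 (step 4): P = [4, 9] / [5] / [6];  Q = [1, 2] / [3] / [4]
  Insert 8 (step 5): P = [4, 8] / [5, 9] / [6];  Q = [1, 2] / [3, 5] / [4]
  Insert 7 (step 6): P = [4, 7] / [5, 8] / [6, 9];  Q = [1, 2] / [3, 5] / [4, 6]
  Insert 1 (step 7): P = [1, 7] / [4, 8] / [5, 9] / [6];  Q = [1, 2] / [3, 5] / [4, 6] / [7]
  Insert 3 (step 8): P = [1, 3] / [4, 7] / [5, 8] / [6, 9];  Q = [1, 2] / [3, 5] / [4, 6] / [7, 8]
  Insert 2 (step 9): P = [1, 2] / [3, 7] / [4, 8] / [5, 9] / [6];  Q = [1, 2] / [3, 5] / [4, 6] / [7, 8] / [9]
Final shape: (2, 2, 2, 2, 1).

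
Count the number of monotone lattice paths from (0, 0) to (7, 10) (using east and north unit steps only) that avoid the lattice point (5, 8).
Number of paths = 11726

Total paths from (0, 0) to (7, 10): C(17, 7) = 19448. Paths through (5, 8): (paths (0, 0) → (5, 8)) × (paths (5, 8) → (7, 10)) = C(13, 5) · C(4, 2) = 1287 · 6 = 7722. Avoidance count = 19448 − 7722 = 11726.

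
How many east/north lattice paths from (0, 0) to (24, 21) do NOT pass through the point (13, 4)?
Number of paths = 3722547201750

Total paths from (0, 0) to (24, 21): C(45, 24) = 3773655750150. Paths through (13, 4): (paths (0, 0) → (13, 4)) × (paths (13, 4) → (24, 21)) = C(17, 13) · C(28, 11) = 2380 · 21474180 = 51108548400. Avoidance count = 3773655750150 − 51108548400 = 3722547201750.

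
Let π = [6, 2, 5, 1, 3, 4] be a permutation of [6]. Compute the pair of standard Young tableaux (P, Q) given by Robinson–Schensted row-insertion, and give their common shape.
P = [1, 3, 4] / [2, 5] / [6];  Q = [1, 3, 6] / [2, 5] / [4];  common shape = (3, 2, 1)

Row-insert the values π_1, π_2, … into P one at a time, bumping the leftmost entry strictly greater than the inserted value down to the next row. The recording tableau Q records, in position (i, j), the step at which that cell was added to P.
  Insert 6 (step 1): P = [6];  Q = [1]
  Insert 2 (step 2): P = [2] / [6];  Q = [1] / [2]
  Insert 5 (step 3): P = [2, 5] / [6];  Q = [1, 3] / [2]
  Insert 1 (step 4): P = [1, 5] / [2] / [6];  Q = [1, 3] / [2] / [4]
  Insert 3 (step 5): P = [1, 3] / [2, 5] / [6];  Q = [1, 3] / [2, 5] / [4]
  Insert 4 (step 6): P = [1, 3, 4] / [2, 5] / [6];  Q = [1, 3, 6] / [2, 5] / [4]
Final shape: (3, 2, 1).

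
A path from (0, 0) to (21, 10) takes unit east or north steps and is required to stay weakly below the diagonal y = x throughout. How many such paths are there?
Number of paths = 24192090

By the reflection principle (André's argument), the number of monotone paths to (21, 10) with n ≤ m that never go above y = x is C(31, 21) − C(31, 22) = 44352165 − 20160075 = 24192090.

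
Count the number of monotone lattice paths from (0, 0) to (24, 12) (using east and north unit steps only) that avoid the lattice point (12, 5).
Number of paths = 939876756

Total paths from (0, 0) to (24, 12): C(36, 24) = 1251677700. Paths through (12, 5): (paths (0, 0) → (12, 5)) × (paths (12, 5) → (24, 12)) = C(17, 12) · C(19, 12) = 6188 · 50388 = 311800944. Avoidance count = 1251677700 − 311800944 = 939876756.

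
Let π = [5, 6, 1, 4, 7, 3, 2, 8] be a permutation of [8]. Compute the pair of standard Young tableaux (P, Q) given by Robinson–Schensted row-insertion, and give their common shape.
P = [1, 2, 7, 8] / [3, 6] / [4] / [5];  Q = [1, 2, 5, 8] / [3, 4] / [6] / [7];  common shape = (4, 2, 1, 1)

Row-insert the values π_1, π_2, … into P one at a time, bumping the leftmost entry strictly greater than the inserted value down to the next row. The recording tableau Q records, in position (i, j), the step at which that cell was added to P.
  Insert 5 (step 1): P = [5];  Q = [1]
  Insert 6 (step 2): P = [5, 6];  Q = [1, 2]
  Insert 1 (step 3): P = [1, 6] / [5];  Q = [1, 2] / [3]
  Insert 4 (step 4): P = [1, 4] / [5, 6];  Q = [1, 2] / [3, 4]
  Insert 7 (step 5): P = [1, 4, 7] / [5, 6];  Q = [1, 2, 5] / [3, 4]
  Insert 3 (step 6): P = [1, 3, 7] / [4, 6] / [5];  Q = [1, 2, 5] / [3, 4] / [6]
  Insert 2 (step 7): P = [1, 2, 7] / [3, 6] / [4] / [5];  Q = [1, 2, 5] / [3, 4] / [6] / [7]
  Insert 8 (step 8): P = [1, 2, 7, 8] / [3, 6] / [4] / [5];  Q = [1, 2, 5, 8] / [3, 4] / [6] / [7]
Final shape: (4, 2, 1, 1).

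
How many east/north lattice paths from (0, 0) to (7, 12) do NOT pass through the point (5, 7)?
Number of paths = 33756

Total paths from (0, 0) to (7, 12): C(19, 7) = 50388. Paths through (5, 7): (paths (0, 0) → (5, 7)) × (paths (5, 7) → (7, 12)) = C(12, 5) · C(7, 2) = 792 · 21 = 16632. Avoidance count = 50388 − 16632 = 33756.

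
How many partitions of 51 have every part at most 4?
p(51, parts ≤ 4) = 1215

Use the recurrence p(n, m) = p(n, m−1) + p(n−m, m): either the largest part is < m (count p(n, m−1)) or the largest part is exactly m (remove one copy of m, count p(n−m, m)). With p(0, ·) = 1 this gives p(51, parts ≤ 4) = 1215. (By conjugating Young diagrams, this also counts partitions of 51 into at most 4 parts.)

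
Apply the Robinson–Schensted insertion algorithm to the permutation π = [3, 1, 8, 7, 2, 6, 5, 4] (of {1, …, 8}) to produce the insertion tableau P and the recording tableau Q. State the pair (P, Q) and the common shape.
P = [1, 2, 4] / [3, 5] / [6] / [7] / [8];  Q = [1, 3, 6] / [2, 4] / [5] / [7] / [8];  common shape = (3, 2, 1, 1, 1)

Row-insert the values π_1, π_2, … into P one at a time, bumping the leftmost entry strictly greater than the inserted value down to the next row. The recording tableau Q records, in position (i, j), the step at which that cell was added to P.
  Insert 3 (step 1): P = [3];  Q = [1]
  Insert 1 (step 2): P = [1] / [3];  Q = [1] / [2]
  Insert 8 (step 3): P = [1, 8] / [3];  Q = [1, 3] / [2]
  Insert 7 (step 4): P = [1, 7] / [3, 8];  Q = [1, 3] / [2, 4]
  Insert 2 (step 5): P = [1, 2] / [3, 7] / [8];  Q = [1, 3] / [2, 4] / [5]
  Insert 6 (step 6): P = [1, 2, 6] / [3, 7] / [8];  Q = [1, 3, 6] / [2, 4] / [5]
  Insert 5 (step 7): P = [1, 2, 5] / [3, 6] / [7] / [8];  Q = [1, 3, 6] / [2, 4] / [5] / [7]
  Insert 4 (step 8): P = [1, 2, 4] / [3, 5] / [6] / [7] / [8];  Q = [1, 3, 6] / [2, 4] / [5] / [7] / [8]
Final shape: (3, 2, 1, 1, 1).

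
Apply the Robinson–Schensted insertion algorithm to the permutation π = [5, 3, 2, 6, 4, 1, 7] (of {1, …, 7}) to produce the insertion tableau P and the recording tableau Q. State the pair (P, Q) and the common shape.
P = [1, 4, 7] / [2, 6] / [3] / [5];  Q = [1, 4, 7] / [2, 5] / [3] / [6];  common shape = (3, 2, 1, 1)

Row-insert the values π_1, π_2, … into P one at a time, bumping the leftmost entry strictly greater than the inserted value down to the next row. The recording tableau Q records, in position (i, j), the step at which that cell was added to P.
  Insert 5 (step 1): P = [5];  Q = [1]
  Insert 3 (step 2): P = [3] / [5];  Q = [1] / [2]
  Insert 2 (step 3): P = [2] / [3] / [5];  Q = [1] / [2] / [3]
  Insert 6 (step 4): P = [2, 6] / [3] / [5];  Q = [1, 4] / [2] / [3]
  Insert 4 (step 5): P = [2, 4] / [3, 6] / [5];  Q = [1, 4] / [2, 5] / [3]
  Insert 1 (step 6): P = [1, 4] / [2, 6] / [3] / [5];  Q = [1, 4] / [2, 5] / [3] / [6]
  Insert 7 (step 7): P = [1, 4, 7] / [2, 6] / [3] / [5];  Q = [1, 4, 7] / [2, 5] / [3] / [6]
Final shape: (3, 2, 1, 1).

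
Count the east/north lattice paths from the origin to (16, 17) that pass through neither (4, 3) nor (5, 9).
Number of paths = 695986036

Inclusion–exclusion. Total paths: C(33, 16) = 1166803110. Through P₁: C(7, 4)·C(26, 12) = 338019500. Through P₂: C(14, 5)·C(19, 11) = 151315164. Since P₁ is strictly southwest of P₂, a monotone path through both must visit P₁ then P₂; paths through both = C(7, 4)·C(7, 1)·C(19, 11) = 18517590. Avoid both = 1166803110 − 338019500 − 151315164 + 18517590 = 695986036.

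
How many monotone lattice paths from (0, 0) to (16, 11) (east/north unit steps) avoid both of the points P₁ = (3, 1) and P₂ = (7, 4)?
Number of paths = 6288031

Inclusion–exclusion. Total paths: C(27, 16) = 13037895. Through P₁: C(4, 3)·C(23, 13) = 4576264. Through P₂: C(11, 7)·C(16, 9) = 3775200. Since P₁ is strictly southwest of P₂, a monotone path through both must visit P₁ then P₂; paths through both = C(4, 3)·C(7, 4)·C(16, 9) = 1601600. Avoid both = 13037895 − 4576264 − 3775200 + 1601600 = 6288031.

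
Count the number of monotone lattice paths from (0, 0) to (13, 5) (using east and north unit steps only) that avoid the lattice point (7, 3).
Number of paths = 5208

Total paths from (0, 0) to (13, 5): C(18, 13) = 8568. Paths through (7, 3): (paths (0, 0) → (7, 3)) × (paths (7, 3) → (13, 5)) = C(10, 7) · C(8, 6) = 120 · 28 = 3360. Avoidance count = 8568 − 3360 = 5208.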